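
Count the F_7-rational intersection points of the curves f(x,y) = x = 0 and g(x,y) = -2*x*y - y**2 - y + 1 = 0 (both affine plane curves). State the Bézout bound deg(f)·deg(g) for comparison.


Common zeros: ∅; count = 0; Bézout bound = 2.

deg(f) = 1, deg(g) = 2, so Bézout bound = 2.
Scan x ∈ F_7. For each x, list the y ∈ F_7 with f(x, y) ≡ 0 and those with g(x, y) ≡ 0 (mod 7); the common zeros in that column are the intersection.
  x = 0: f ≡ 0 at y ∈ {0, 1, 2, 3, 4, 5, 6}; g ≡ 0 at y ∈ ∅; common: ∅.
  x = 1: f ≡ 0 at y ∈ ∅; g ≡ 0 at y ∈ ∅; common: ∅.
  x = 2: f ≡ 0 at y ∈ ∅; g ≡ 0 at y ∈ {4, 5}; common: ∅.
  x = 3: f ≡ 0 at y ∈ ∅; g ≡ 0 at y ∈ {1, 6}; common: ∅.
  x = 4: f ≡ 0 at y ∈ ∅; g ≡ 0 at y ∈ {2, 3}; common: ∅.
  x = 5: f ≡ 0 at y ∈ ∅; g ≡ 0 at y ∈ ∅; common: ∅.
  x = 6: f ≡ 0 at y ∈ ∅; g ≡ 0 at y ∈ ∅; common: ∅.
Collecting: common zeros = ∅, so the count is 0.
Comparison with the Bézout bound: 0 ≤ 2 = deg(f)·deg(g), as expected for curves with no common component (the affine F_7-count falls short of the bound because intersections may lie at infinity, over extension fields, or carry multiplicity).


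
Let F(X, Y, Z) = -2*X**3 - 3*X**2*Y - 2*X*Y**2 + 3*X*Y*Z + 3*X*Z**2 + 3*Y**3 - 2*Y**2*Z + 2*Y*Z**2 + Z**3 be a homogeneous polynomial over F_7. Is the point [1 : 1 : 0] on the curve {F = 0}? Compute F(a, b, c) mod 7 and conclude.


F(1,1,0) ≡ 3 (mod 7); P is NOT on the curve.

Evaluate F(1, 1, 0) term-by-term (mod 7).
  -2*X**3 ↦ -2·1·1·1 = -2
  -3*X**2*Y ↦ -3·1·1·1 = -3
  -2*X*Y**2 ↦ -2·1·1·1 = -2
  3*X*Y*Z ↦ 3·1·1·0 = 0
  3*X*Z**2 ↦ 3·1·1·0 = 0
  3*Y**3 ↦ 3·1·1·1 = 3
  -2*Y**2*Z ↦ -2·1·1·0 = 0
  2*Y*Z**2 ↦ 2·1·1·0 = 0
  Z**3 ↦ 1·1·1·0 = 0
Sum: F(1, 1, 0) = (-2) + (-3) + (-2) + (0) + (0) + (3) + (0) + (0) + (0) = -4.
Reducing mod 7: -4 ≡ 3 (mod 7).
Since F(a, b, c) ≡ 3 ≠ 0 (mod 7), P does NOT lie on the curve.


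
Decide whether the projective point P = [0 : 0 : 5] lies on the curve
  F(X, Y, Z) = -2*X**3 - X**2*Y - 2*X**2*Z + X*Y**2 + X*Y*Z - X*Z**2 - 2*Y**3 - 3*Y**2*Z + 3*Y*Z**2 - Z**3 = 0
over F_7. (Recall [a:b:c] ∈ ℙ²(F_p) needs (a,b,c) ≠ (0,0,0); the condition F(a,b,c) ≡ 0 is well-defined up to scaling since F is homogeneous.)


F(0,0,5) ≡ 1 (mod 7); P is NOT on the curve.

Evaluate F(0, 0, 5) term-by-term (mod 7).
  -2*X**3 ↦ -2·0·1·1 = 0
  -X**2*Y ↦ -1·0·0·1 = 0
  -2*X**2*Z ↦ -2·0·1·5 = 0
  X*Y**2 ↦ 1·0·0·1 = 0
  X*Y*Z ↦ 1·0·0·5 = 0
  -X*Z**2 ↦ -1·0·1·25 = 0
  -2*Y**3 ↦ -2·1·0·1 = 0
  -3*Y**2*Z ↦ -3·1·0·5 = 0
  3*Y*Z**2 ↦ 3·1·0·25 = 0
  -Z**3 ↦ -1·1·1·125 = -125
Sum: F(0, 0, 5) = (0) + (0) + (0) + (0) + (0) + (0) + (0) + (0) + (0) + (-125) = -125.
Reducing mod 7: -125 ≡ 1 (mod 7).
Since F(a, b, c) ≡ 1 ≠ 0 (mod 7), P does NOT lie on the curve.


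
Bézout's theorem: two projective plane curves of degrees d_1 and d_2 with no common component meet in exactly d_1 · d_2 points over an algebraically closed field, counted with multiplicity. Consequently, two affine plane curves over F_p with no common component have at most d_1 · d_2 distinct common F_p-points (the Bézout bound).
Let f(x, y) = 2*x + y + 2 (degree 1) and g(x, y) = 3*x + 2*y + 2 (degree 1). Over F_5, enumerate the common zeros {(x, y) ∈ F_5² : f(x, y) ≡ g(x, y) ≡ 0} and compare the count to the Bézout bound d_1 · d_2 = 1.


Common zeros: {(3, 2)}; count = 1; Bézout bound = 1.

deg(f) = 1, deg(g) = 1, so Bézout bound = 1.
Scan x ∈ F_5. For each x, list the y ∈ F_5 with f(x, y) ≡ 0 and those with g(x, y) ≡ 0 (mod 5); the common zeros in that column are the intersection.
  x = 0: f ≡ 0 at y ∈ {3}; g ≡ 0 at y ∈ {4}; common: ∅.
  x = 1: f ≡ 0 at y ∈ {1}; g ≡ 0 at y ∈ {0}; common: ∅.
  x = 2: f ≡ 0 at y ∈ {4}; g ≡ 0 at y ∈ {1}; common: ∅.
  x = 3: f ≡ 0 at y ∈ {2}; g ≡ 0 at y ∈ {2}; common: {2}.
  x = 4: f ≡ 0 at y ∈ {0}; g ≡ 0 at y ∈ {3}; common: ∅.
Collecting: common zeros = {(3, 2)}, so the count is 1.
Comparison with the Bézout bound: 1 ≤ 1 = deg(f)·deg(g), as expected for curves with no common component (the bound is attained).


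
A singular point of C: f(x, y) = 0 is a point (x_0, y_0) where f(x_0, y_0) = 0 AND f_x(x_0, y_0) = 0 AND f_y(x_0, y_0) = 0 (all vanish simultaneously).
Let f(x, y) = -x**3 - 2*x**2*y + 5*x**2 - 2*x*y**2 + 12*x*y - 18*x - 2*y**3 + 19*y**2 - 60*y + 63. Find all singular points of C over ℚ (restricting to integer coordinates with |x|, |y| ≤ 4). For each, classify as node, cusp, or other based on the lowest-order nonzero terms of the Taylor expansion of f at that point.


Singular points: {(0, 3)}; classification: node.

Compute partial derivatives:
  f_x = -3*x**2 - 4*x*y + 10*x - 2*y**2 + 12*y - 18.
  f_y = -2*x**2 - 4*x*y + 12*x - 6*y**2 + 38*y - 60.
Scan x_0 ∈ {−4, ..., 4}. For each x_0, f_y(x_0, y) is a polynomial in y; find its integer roots y ∈ {−4, ..., 4}, then test f_x and f at those candidates.
  x = -4: f_y(-4, y) = -6*y**2 + 54*y - 140; no integer root y with |y| ≤ 4.
  x = -3: f_y(-3, y) = -6*y**2 + 50*y - 114; no integer root y with |y| ≤ 4.
  x = -2: f_y(-2, y) = -6*y**2 + 46*y - 92; no integer root y with |y| ≤ 4.
  x = -1: f_y(-1, y) = -6*y**2 + 42*y - 74; no integer root y with |y| ≤ 4.
  x = 0: f_y(0, y) = -6*y**2 + 38*y - 60; vanishes at y ∈ {3}. (0, 3): f_x = 0, f = 0 — SINGULAR.
  x = 1: f_y(1, y) = -6*y**2 + 34*y - 50; no integer root y with |y| ≤ 4.
  x = 2: f_y(2, y) = -6*y**2 + 30*y - 44; no integer root y with |y| ≤ 4.
  x = 3: f_y(3, y) = -6*y**2 + 26*y - 42; no integer root y with |y| ≤ 4.
  x = 4: f_y(4, y) = -6*y**2 + 22*y - 44; no integer root y with |y| ≤ 4.
Only singular point on the grid: (0, 3).
Classify: substitute x = 0 + u, y = 3 + v and expand: f = -u**3 - 2*u**2*v - u**2 - 2*u*v**2 - 2*v**3 + v**2.
No constant or linear terms (consistent with a singular point). Quadratic part: -u**2 + v**2. Cubic part: -u**3 - 2*u**2*v - 2*u*v**2 - 2*v**3.
The quadratic part v**2 - u**2 = (v − u)(v + u) splits into two distinct linear factors, so there are two distinct tangent lines y − 3 = ±(x − 0) — this is a node (ordinary double point).
Classification: node.


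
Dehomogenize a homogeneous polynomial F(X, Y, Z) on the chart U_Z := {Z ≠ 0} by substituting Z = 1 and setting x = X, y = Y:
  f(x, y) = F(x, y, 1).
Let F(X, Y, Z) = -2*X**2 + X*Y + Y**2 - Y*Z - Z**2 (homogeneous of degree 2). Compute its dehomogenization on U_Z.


f(x, y) = -2*x**2 + x*y + y**2 - y - 1

On U_Z we set Z = 1. Each monomial c·X^i·Y^j·Z^k in F becomes c·x^i·y^j·1^k = c·x^i·y^j.
Substituting Z = 1: F(X, Y, 1) = -2*x**2 + x*y + y**2 - y - 1.
Note: deg(f) ≤ deg(F) = 2; strict inequality happens when F is divisible by Z (lost terms).


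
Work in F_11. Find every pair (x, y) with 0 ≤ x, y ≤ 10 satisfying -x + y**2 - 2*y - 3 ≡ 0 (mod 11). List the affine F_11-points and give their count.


Affine F_11-points: {(0, 3), (0, 10), (1, 5), (1, 8), (5, 4), (5, 9), (7, 1), (8, 0), (8, 2), (10, 6), (10, 7)}; count = 11.

For each of the 121 pairs (x, y) ∈ F_11², evaluate f(x, y) mod 11. Record the zeros.
  x = 0: [0↦8, 1↦7, 2↦8, 3↦0, 4↦5, 5↦1, 6↦10, 7↦10, 8↦1, 9↦5, 10↦0]  zeros at y ∈ {3, 10}
  x = 1: [0↦7, 1↦6, 2↦7, 3↦10, 4↦4, 5↦0, 6↦9, 7↦9, 8↦0, 9↦4, 10↦10]  zeros at y ∈ {5, 8}
  x = 2: [0↦6, 1↦5, 2↦6, 3↦9, 4↦3, 5↦10, 6↦8, 7↦8, 8↦10, 9↦3, 10↦9]  zeros at y ∈ ∅
  x = 3: [0↦5, 1↦4, 2↦5, 3↦8, 4↦2, 5↦9, 6↦7, 7↦7, 8↦9, 9↦2, 10↦8]  zeros at y ∈ ∅
  x = 4: [0↦4, 1↦3, 2↦4, 3↦7, 4↦1, 5↦8, 6↦6, 7↦6, 8↦8, 9↦1, 10↦7]  zeros at y ∈ ∅
  x = 5: [0↦3, 1↦2, 2↦3, 3↦6, 4↦0, 5↦7, 6↦5, 7↦5, 8↦7, 9↦0, 10↦6]  zeros at y ∈ {4, 9}
  x = 6: [0↦2, 1↦1, 2↦2, 3↦5, 4↦10, 5↦6, 6↦4, 7↦4, 8↦6, 9↦10, 10↦5]  zeros at y ∈ ∅
  x = 7: [0↦1, 1↦0, 2↦1, 3↦4, 4↦9, 5↦5, 6↦3, 7↦3, 8↦5, 9↦9, 10↦4]  zeros at y ∈ {1}
  x = 8: [0↦0, 1↦10, 2↦0, 3↦3, 4↦8, 5↦4, 6↦2, 7↦2, 8↦4, 9↦8, 10↦3]  zeros at y ∈ {0, 2}
  x = 9: [0↦10, 1↦9, 2↦10, 3↦2, 4↦7, 5↦3, 6↦1, 7↦1, 8↦3, 9↦7, 10↦2]  zeros at y ∈ ∅
  x = 10: [0↦9, 1↦8, 2↦9, 3↦1, 4↦6, 5↦2, 6↦0, 7↦0, 8↦2, 9↦6, 10↦1]  zeros at y ∈ {6, 7}
Collecting zeros: affine points = {(0, 3), (0, 10), (1, 5), (1, 8), (5, 4), (5, 9), (7, 1), (8, 0), (8, 2), (10, 6), (10, 7)}.
Total count |C(F_11)_aff| = 11.


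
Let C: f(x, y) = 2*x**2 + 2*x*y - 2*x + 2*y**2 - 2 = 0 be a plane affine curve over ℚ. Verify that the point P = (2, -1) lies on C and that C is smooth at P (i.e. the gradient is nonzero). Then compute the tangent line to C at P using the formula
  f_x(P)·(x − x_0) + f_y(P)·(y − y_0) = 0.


Tangent line at P: 4*x - 8 = 0.

Step 1: f(2, -1) = 0, so P lies on C.
Step 2: partial derivatives
  f_x(x, y) = 4*x + 2*y - 2, f_y(x, y) = 2*x + 4*y.
  f_x(P) = 4, f_y(P) = 0 (gradient nonzero, so P is smooth).
Step 3: tangent line at P: 4·(x − 2) + 0·(y − -1) = 0.
Expanding: 4*x - 8 = 0.


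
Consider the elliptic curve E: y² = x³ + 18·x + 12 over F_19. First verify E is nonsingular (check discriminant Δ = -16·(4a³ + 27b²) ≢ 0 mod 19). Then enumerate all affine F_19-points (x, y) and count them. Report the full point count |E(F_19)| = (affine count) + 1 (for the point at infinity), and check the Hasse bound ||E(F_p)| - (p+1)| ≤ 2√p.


Affine points = {(3, 6), (3, 13), (7, 5), (7, 14), (13, 7), (13, 12), (14, 5), (14, 14), (15, 3), (15, 16), (16, 8), (16, 11), (17, 5), (17, 14)}; affine count = 14; |E(F_19)| = 15.

Discriminant check: Δ ∝ 4a³ + 27b² = 4·18³ + 27·12² = 4·5832 + 27·144 ≡ 8 (mod 19). Nonzero ⇒ E is nonsingular.
For each x ∈ F_19, compute rhs = x³ + 18·x + 12 mod 19, then count y ∈ F_19 with y² ≡ rhs.
  x = 0: rhs = 12, matching y values: none (0 points).
  x = 1: rhs = 12, matching y values: none (0 points).
  x = 2: rhs = 18, matching y values: none (0 points).
  x = 3: rhs = 17, matching y values: 6, 13 (2 points).
  x = 4: rhs = 15, matching y values: none (0 points).
  x = 5: rhs = 18, matching y values: none (0 points).
  x = 6: rhs = 13, matching y values: none (0 points).
  x = 7: rhs = 6, matching y values: 5, 14 (2 points).
  x = 8: rhs = 3, matching y values: none (0 points).
  x = 9: rhs = 10, matching y values: none (0 points).
  x = 10: rhs = 14, matching y values: none (0 points).
  x = 11: rhs = 2, matching y values: none (0 points).
  x = 12: rhs = 18, matching y values: none (0 points).
  x = 13: rhs = 11, matching y values: 7, 12 (2 points).
  x = 14: rhs = 6, matching y values: 5, 14 (2 points).
  x = 15: rhs = 9, matching y values: 3, 16 (2 points).
  x = 16: rhs = 7, matching y values: 8, 11 (2 points).
  x = 17: rhs = 6, matching y values: 5, 14 (2 points).
  x = 18: rhs = 12, matching y values: none (0 points).
Total affine count: 14.
Full point count |E(F_19)| = 14 + 1 = 15.
Hasse bound: |15 − (19+1)| = |-5| = 5 ≤ 2√19 ≈ 8.7178 ✓.


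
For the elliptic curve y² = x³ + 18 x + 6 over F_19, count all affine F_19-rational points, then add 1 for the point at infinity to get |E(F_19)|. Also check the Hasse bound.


Affine points = {(0, 5), (0, 14), (1, 5), (1, 14), (3, 7), (3, 12), (4, 3), (4, 16), (6, 8), (6, 11), (7, 0), (8, 4), (8, 15), (9, 2), (9, 17), (13, 9), (13, 10), (14, 0), (16, 1), (16, 18), (17, 0), (18, 5), (18, 14)}; affine count = 23; |E(F_19)| = 24.

Discriminant check: Δ ∝ 4a³ + 27b² = 4·18³ + 27·6² = 4·5832 + 27·36 ≡ 18 (mod 19). Nonzero ⇒ E is nonsingular.
For each x ∈ F_19, compute rhs = x³ + 18·x + 6 mod 19, then count y ∈ F_19 with y² ≡ rhs.
  x = 0: rhs = 6, matching y values: 5, 14 (2 points).
  x = 1: rhs = 6, matching y values: 5, 14 (2 points).
  x = 2: rhs = 12, matching y values: none (0 points).
  x = 3: rhs = 11, matching y values: 7, 12 (2 points).
  x = 4: rhs = 9, matching y values: 3, 16 (2 points).
  x = 5: rhs = 12, matching y values: none (0 points).
  x = 6: rhs = 7, matching y values: 8, 11 (2 points).
  x = 7: rhs = 0, matching y values: 0 (1 points).
  x = 8: rhs = 16, matching y values: 4, 15 (2 points).
  x = 9: rhs = 4, matching y values: 2, 17 (2 points).
  x = 10: rhs = 8, matching y values: none (0 points).
  x = 11: rhs = 15, matching y values: none (0 points).
  x = 12: rhs = 12, matching y values: none (0 points).
  x = 13: rhs = 5, matching y values: 9, 10 (2 points).
  x = 14: rhs = 0, matching y values: 0 (1 points).
  x = 15: rhs = 3, matching y values: none (0 points).
  x = 16: rhs = 1, matching y values: 1, 18 (2 points).
  x = 17: rhs = 0, matching y values: 0 (1 points).
  x = 18: rhs = 6, matching y values: 5, 14 (2 points).
Total affine count: 23.
Full point count |E(F_19)| = 23 + 1 = 24.
Hasse bound: |24 − (19+1)| = |4| = 4 ≤ 2√19 ≈ 8.7178 ✓.


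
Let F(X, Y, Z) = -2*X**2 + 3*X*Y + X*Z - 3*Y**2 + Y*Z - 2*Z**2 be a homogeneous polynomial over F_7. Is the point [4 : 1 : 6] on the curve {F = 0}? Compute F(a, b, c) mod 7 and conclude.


F(4,1,6) ≡ 5 (mod 7); P is NOT on the curve.

Evaluate F(4, 1, 6) term-by-term (mod 7).
  -2*X**2 ↦ -2·16·1·1 = -32
  3*X*Y ↦ 3·4·1·1 = 12
  X*Z ↦ 1·4·1·6 = 24
  -3*Y**2 ↦ -3·1·1·1 = -3
  Y*Z ↦ 1·1·1·6 = 6
  -2*Z**2 ↦ -2·1·1·36 = -72
Sum: F(4, 1, 6) = (-32) + (12) + (24) + (-3) + (6) + (-72) = -65.
Reducing mod 7: -65 ≡ 5 (mod 7).
Since F(a, b, c) ≡ 5 ≠ 0 (mod 7), P does NOT lie on the curve.


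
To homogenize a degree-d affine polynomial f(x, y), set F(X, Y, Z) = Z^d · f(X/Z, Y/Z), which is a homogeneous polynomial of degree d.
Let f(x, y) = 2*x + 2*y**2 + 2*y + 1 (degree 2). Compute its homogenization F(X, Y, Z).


F(X, Y, Z) = 2*X*Z + 2*Y**2 + 2*Y*Z + Z**2

deg(f) = 2.
Substitute x = X/Z, y = Y/Z into f, then multiply by Z^2.
  monomial 2·x^1·y^0 ↦ 2·X^1·Y^0·Z^1.
  monomial 2·x^0·y^2 ↦ 2·X^0·Y^2·Z^0.
  monomial 2·x^0·y^1 ↦ 2·X^0·Y^1·Z^1.
  monomial 1·x^0·y^0 ↦ 1·X^0·Y^0·Z^2.
Collecting: F(X, Y, Z) = 2*X*Z + 2*Y**2 + 2*Y*Z + Z**2.


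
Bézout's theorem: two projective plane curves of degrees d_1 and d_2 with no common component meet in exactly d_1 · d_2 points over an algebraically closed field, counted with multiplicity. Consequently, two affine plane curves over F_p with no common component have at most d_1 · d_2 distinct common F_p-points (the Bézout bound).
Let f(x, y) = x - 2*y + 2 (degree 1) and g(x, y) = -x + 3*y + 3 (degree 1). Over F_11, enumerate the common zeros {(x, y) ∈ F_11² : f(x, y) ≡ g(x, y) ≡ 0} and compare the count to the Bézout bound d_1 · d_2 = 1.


Common zeros: {(10, 6)}; count = 1; Bézout bound = 1.

deg(f) = 1, deg(g) = 1, so Bézout bound = 1.
Scan x ∈ F_11. For each x, list the y ∈ F_11 with f(x, y) ≡ 0 and those with g(x, y) ≡ 0 (mod 11); the common zeros in that column are the intersection.
  x = 0: f ≡ 0 at y ∈ {1}; g ≡ 0 at y ∈ {10}; common: ∅.
  x = 1: f ≡ 0 at y ∈ {7}; g ≡ 0 at y ∈ {3}; common: ∅.
  x = 2: f ≡ 0 at y ∈ {2}; g ≡ 0 at y ∈ {7}; common: ∅.
  x = 3: f ≡ 0 at y ∈ {8}; g ≡ 0 at y ∈ {0}; common: ∅.
  x = 4: f ≡ 0 at y ∈ {3}; g ≡ 0 at y ∈ {4}; common: ∅.
  x = 5: f ≡ 0 at y ∈ {9}; g ≡ 0 at y ∈ {8}; common: ∅.
  x = 6: f ≡ 0 at y ∈ {4}; g ≡ 0 at y ∈ {1}; common: ∅.
  x = 7: f ≡ 0 at y ∈ {10}; g ≡ 0 at y ∈ {5}; common: ∅.
  x = 8: f ≡ 0 at y ∈ {5}; g ≡ 0 at y ∈ {9}; common: ∅.
  x = 9: f ≡ 0 at y ∈ {0}; g ≡ 0 at y ∈ {2}; common: ∅.
  x = 10: f ≡ 0 at y ∈ {6}; g ≡ 0 at y ∈ {6}; common: {6}.
Collecting: common zeros = {(10, 6)}, so the count is 1.
Comparison with the Bézout bound: 1 ≤ 1 = deg(f)·deg(g), as expected for curves with no common component (the bound is attained).


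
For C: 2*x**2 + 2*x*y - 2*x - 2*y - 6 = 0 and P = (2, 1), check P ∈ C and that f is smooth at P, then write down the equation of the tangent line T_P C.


Tangent line at P: 8*x + 2*y - 18 = 0.

Step 1: f(2, 1) = 0, so P lies on C.
Step 2: partial derivatives
  f_x(x, y) = 4*x + 2*y - 2, f_y(x, y) = 2*x - 2.
  f_x(P) = 8, f_y(P) = 2 (gradient nonzero, so P is smooth).
Step 3: tangent line at P: 8·(x − 2) + 2·(y − 1) = 0.
Expanding: 8*x + 2*y - 18 = 0.


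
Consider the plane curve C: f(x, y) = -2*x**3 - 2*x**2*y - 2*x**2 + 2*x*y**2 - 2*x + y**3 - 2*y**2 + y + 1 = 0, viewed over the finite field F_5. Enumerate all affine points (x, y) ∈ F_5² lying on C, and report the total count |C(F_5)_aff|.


Affine F_5-points: {(1, 0), (1, 1), (1, 4), (2, 2), (3, 3)}; count = 5.

For each of the 25 pairs (x, y) ∈ F_5², evaluate f(x, y) mod 5. Record the zeros.
  x = 0: [0↦1, 1↦1, 2↦3, 3↦3, 4↦2]  zeros at y ∈ ∅
  x = 1: [0↦0, 1↦0, 2↦1, 3↦4, 4↦0]  zeros at y ∈ {0, 1, 4}
  x = 2: [0↦3, 1↦4, 2↦0, 3↦2, 4↦1]  zeros at y ∈ {2}
  x = 3: [0↦3, 1↦1, 2↦3, 3↦0, 4↦3]  zeros at y ∈ {3}
  x = 4: [0↦3, 1↦4, 2↦3, 3↦1, 4↦4]  zeros at y ∈ ∅
Collecting zeros: affine points = {(1, 0), (1, 1), (1, 4), (2, 2), (3, 3)}.
Total count |C(F_5)_aff| = 5.


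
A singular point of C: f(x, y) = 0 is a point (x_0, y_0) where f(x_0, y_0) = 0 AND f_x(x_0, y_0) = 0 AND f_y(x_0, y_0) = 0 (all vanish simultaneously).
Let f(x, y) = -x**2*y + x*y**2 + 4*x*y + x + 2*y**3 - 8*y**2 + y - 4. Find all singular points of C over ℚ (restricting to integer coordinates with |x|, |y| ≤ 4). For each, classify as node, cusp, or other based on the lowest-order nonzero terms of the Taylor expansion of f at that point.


Singular points: {(3, 1)}; classification: node.

Compute partial derivatives:
  f_x = -2*x*y + y**2 + 4*y + 1.
  f_y = -x**2 + 2*x*y + 4*x + 6*y**2 - 16*y + 1.
Scan x_0 ∈ {−4, ..., 4}. For each x_0, f_y(x_0, y) is a polynomial in y; find its integer roots y ∈ {−4, ..., 4}, then test f_x and f at those candidates.
  x = -4: f_y(-4, y) = 6*y**2 - 24*y - 31; no integer root y with |y| ≤ 4.
  x = -3: f_y(-3, y) = 6*y**2 - 22*y - 20; no integer root y with |y| ≤ 4.
  x = -2: f_y(-2, y) = 6*y**2 - 20*y - 11; no integer root y with |y| ≤ 4.
  x = -1: f_y(-1, y) = 6*y**2 - 18*y - 4; no integer root y with |y| ≤ 4.
  x = 0: f_y(0, y) = 6*y**2 - 16*y + 1; no integer root y with |y| ≤ 4.
  x = 1: f_y(1, y) = 6*y**2 - 14*y + 4; vanishes at y ∈ {2}. (1, 2): f_x = 9 ≠ 0.
  x = 2: f_y(2, y) = 6*y**2 - 12*y + 5; no integer root y with |y| ≤ 4.
  x = 3: f_y(3, y) = 6*y**2 - 10*y + 4; vanishes at y ∈ {1}. (3, 1): f_x = 0, f = 0 — SINGULAR.
  x = 4: f_y(4, y) = 6*y**2 - 8*y + 1; no integer root y with |y| ≤ 4.
Only singular point on the grid: (3, 1).
Classify: substitute x = 3 + u, y = 1 + v and expand: f = -u**2*v - u**2 + u*v**2 + 2*v**3 + v**2.
No constant or linear terms (consistent with a singular point). Quadratic part: -u**2 + v**2. Cubic part: -u**2*v + u*v**2 + 2*v**3.
The quadratic part v**2 - u**2 = (v − u)(v + u) splits into two distinct linear factors, so there are two distinct tangent lines y − 1 = ±(x − 3) — this is a node (ordinary double point).
Classification: node.


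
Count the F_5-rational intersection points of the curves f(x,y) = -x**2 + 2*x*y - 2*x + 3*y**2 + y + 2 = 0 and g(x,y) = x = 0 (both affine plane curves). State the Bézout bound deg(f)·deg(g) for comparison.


Common zeros: ∅; count = 0; Bézout bound = 2.

deg(f) = 2, deg(g) = 1, so Bézout bound = 2.
Scan x ∈ F_5. For each x, list the y ∈ F_5 with f(x, y) ≡ 0 and those with g(x, y) ≡ 0 (mod 5); the common zeros in that column are the intersection.
  x = 0: f ≡ 0 at y ∈ ∅; g ≡ 0 at y ∈ {0, 1, 2, 3, 4}; common: ∅.
  x = 1: f ≡ 0 at y ∈ {1, 3}; g ≡ 0 at y ∈ ∅; common: ∅.
  x = 2: f ≡ 0 at y ∈ ∅; g ≡ 0 at y ∈ ∅; common: ∅.
  x = 3: f ≡ 0 at y ∈ {3}; g ≡ 0 at y ∈ ∅; common: ∅.
  x = 4: f ≡ 0 at y ∈ {1}; g ≡ 0 at y ∈ ∅; common: ∅.
Collecting: common zeros = ∅, so the count is 0.
Comparison with the Bézout bound: 0 ≤ 2 = deg(f)·deg(g), as expected for curves with no common component (the affine F_5-count falls short of the bound because intersections may lie at infinity, over extension fields, or carry multiplicity).


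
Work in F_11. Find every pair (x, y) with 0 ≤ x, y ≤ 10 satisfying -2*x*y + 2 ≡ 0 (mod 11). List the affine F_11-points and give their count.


Affine F_11-points: {(1, 1), (2, 6), (3, 4), (4, 3), (5, 9), (6, 2), (7, 8), (8, 7), (9, 5), (10, 10)}; count = 10.

For each of the 121 pairs (x, y) ∈ F_11², evaluate f(x, y) mod 11. Record the zeros.
  x = 0: [0↦2, 1↦2, 2↦2, 3↦2, 4↦2, 5↦2, 6↦2, 7↦2, 8↦2, 9↦2, 10↦2]  zeros at y ∈ ∅
  x = 1: [0↦2, 1↦0, 2↦9, 3↦7, 4↦5, 5↦3, 6↦1, 7↦10, 8↦8, 9↦6, 10↦4]  zeros at y ∈ {1}
  x = 2: [0↦2, 1↦9, 2↦5, 3↦1, 4↦8, 5↦4, 6↦0, 7↦7, 8↦3, 9↦10, 10↦6]  zeros at y ∈ {6}
  x = 3: [0↦2, 1↦7, 2↦1, 3↦6, 4↦0, 5↦5, 6↦10, 7↦4, 8↦9, 9↦3, 10↦8]  zeros at y ∈ {4}
  x = 4: [0↦2, 1↦5, 2↦8, 3↦0, 4↦3, 5↦6, 6↦9, 7↦1, 8↦4, 9↦7, 10↦10]  zeros at y ∈ {3}
  x = 5: [0↦2, 1↦3, 2↦4, 3↦5, 4↦6, 5↦7, 6↦8, 7↦9, 8↦10, 9↦0, 10↦1]  zeros at y ∈ {9}
  x = 6: [0↦2, 1↦1, 2↦0, 3↦10, 4↦9, 5↦8, 6↦7, 7↦6, 8↦5, 9↦4, 10↦3]  zeros at y ∈ {2}
  x = 7: [0↦2, 1↦10, 2↦7, 3↦4, 4↦1, 5↦9, 6↦6, 7↦3, 8↦0, 9↦8, 10↦5]  zeros at y ∈ {8}
  x = 8: [0↦2, 1↦8, 2↦3, 3↦9, 4↦4, 5↦10, 6↦5, 7↦0, 8↦6, 9↦1, 10↦7]  zeros at y ∈ {7}
  x = 9: [0↦2, 1↦6, 2↦10, 3↦3, 4↦7, 5↦0, 6↦4, 7↦8, 8↦1, 9↦5, 10↦9]  zeros at y ∈ {5}
  x = 10: [0↦2, 1↦4, 2↦6, 3↦8, 4↦10, 5↦1, 6↦3, 7↦5, 8↦7, 9↦9, 10↦0]  zeros at y ∈ {10}
Collecting zeros: affine points = {(1, 1), (2, 6), (3, 4), (4, 3), (5, 9), (6, 2), (7, 8), (8, 7), (9, 5), (10, 10)}.
Total count |C(F_11)_aff| = 10.


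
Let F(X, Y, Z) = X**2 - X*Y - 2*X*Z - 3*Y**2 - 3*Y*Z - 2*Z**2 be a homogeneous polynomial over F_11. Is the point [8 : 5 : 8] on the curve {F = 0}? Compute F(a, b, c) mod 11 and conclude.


F(8,5,8) ≡ 2 (mod 11); P is NOT on the curve.

Evaluate F(8, 5, 8) term-by-term (mod 11).
  X**2 ↦ 1·64·1·1 = 64
  -X*Y ↦ -1·8·5·1 = -40
  -2*X*Z ↦ -2·8·1·8 = -128
  -3*Y**2 ↦ -3·1·25·1 = -75
  -3*Y*Z ↦ -3·1·5·8 = -120
  -2*Z**2 ↦ -2·1·1·64 = -128
Sum: F(8, 5, 8) = (64) + (-40) + (-128) + (-75) + (-120) + (-128) = -427.
Reducing mod 11: -427 ≡ 2 (mod 11).
Since F(a, b, c) ≡ 2 ≠ 0 (mod 11), P does NOT lie on the curve.


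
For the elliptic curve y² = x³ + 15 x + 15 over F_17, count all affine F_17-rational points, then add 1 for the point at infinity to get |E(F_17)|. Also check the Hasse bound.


Affine points = {(0, 7), (0, 10), (2, 6), (2, 11), (3, 6), (3, 11), (6, 7), (6, 10), (7, 2), (7, 15), (8, 1), (8, 16), (10, 3), (10, 14), (11, 7), (11, 10), (12, 6), (12, 11), (16, 4), (16, 13)}; affine count = 20; |E(F_17)| = 21.

Discriminant check: Δ ∝ 4a³ + 27b² = 4·15³ + 27·15² = 4·3375 + 27·225 ≡ 8 (mod 17). Nonzero ⇒ E is nonsingular.
For each x ∈ F_17, compute rhs = x³ + 15·x + 15 mod 17, then count y ∈ F_17 with y² ≡ rhs.
  x = 0: rhs = 15, matching y values: 7, 10 (2 points).
  x = 1: rhs = 14, matching y values: none (0 points).
  x = 2: rhs = 2, matching y values: 6, 11 (2 points).
  x = 3: rhs = 2, matching y values: 6, 11 (2 points).
  x = 4: rhs = 3, matching y values: none (0 points).
  x = 5: rhs = 11, matching y values: none (0 points).
  x = 6: rhs = 15, matching y values: 7, 10 (2 points).
  x = 7: rhs = 4, matching y values: 2, 15 (2 points).
  x = 8: rhs = 1, matching y values: 1, 16 (2 points).
  x = 9: rhs = 12, matching y values: none (0 points).
  x = 10: rhs = 9, matching y values: 3, 14 (2 points).
  x = 11: rhs = 15, matching y values: 7, 10 (2 points).
  x = 12: rhs = 2, matching y values: 6, 11 (2 points).
  x = 13: rhs = 10, matching y values: none (0 points).
  x = 14: rhs = 11, matching y values: none (0 points).
  x = 15: rhs = 11, matching y values: none (0 points).
  x = 16: rhs = 16, matching y values: 4, 13 (2 points).
Total affine count: 20.
Full point count |E(F_17)| = 20 + 1 = 21.
Hasse bound: |21 − (17+1)| = |3| = 3 ≤ 2√17 ≈ 8.2462 ✓.


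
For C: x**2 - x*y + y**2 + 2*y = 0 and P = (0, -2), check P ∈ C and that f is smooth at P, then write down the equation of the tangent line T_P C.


Tangent line at P: 2*x - 2*y - 4 = 0.

Step 1: f(0, -2) = 0, so P lies on C.
Step 2: partial derivatives
  f_x(x, y) = 2*x - y, f_y(x, y) = -x + 2*y + 2.
  f_x(P) = 2, f_y(P) = -2 (gradient nonzero, so P is smooth).
Step 3: tangent line at P: 2·(x − 0) + -2·(y − -2) = 0.
Expanding: 2*x - 2*y - 4 = 0.


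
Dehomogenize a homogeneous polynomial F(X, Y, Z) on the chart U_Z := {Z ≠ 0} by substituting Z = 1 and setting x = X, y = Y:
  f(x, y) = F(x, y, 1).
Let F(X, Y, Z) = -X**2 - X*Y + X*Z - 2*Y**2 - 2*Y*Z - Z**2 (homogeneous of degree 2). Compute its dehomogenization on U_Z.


f(x, y) = -x**2 - x*y + x - 2*y**2 - 2*y - 1

On U_Z we set Z = 1. Each monomial c·X^i·Y^j·Z^k in F becomes c·x^i·y^j·1^k = c·x^i·y^j.
Substituting Z = 1: F(X, Y, 1) = -x**2 - x*y + x - 2*y**2 - 2*y - 1.
Note: deg(f) ≤ deg(F) = 2; strict inequality happens when F is divisible by Z (lost terms).


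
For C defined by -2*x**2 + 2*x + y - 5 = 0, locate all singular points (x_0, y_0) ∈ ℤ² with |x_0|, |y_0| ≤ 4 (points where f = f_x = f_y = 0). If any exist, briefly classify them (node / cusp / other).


No singular points in the scanned grid; C is smooth there.

Compute partial derivatives:
  f_x = 2 - 4*x.
  f_y = 1.
f_y = 1 is a nonzero constant, so f_y never vanishes: no point (x, y) can satisfy f = f_x = f_y = 0. In particular no (x, y) ∈ {−4, ..., 4}² is singular; the curve is smooth.


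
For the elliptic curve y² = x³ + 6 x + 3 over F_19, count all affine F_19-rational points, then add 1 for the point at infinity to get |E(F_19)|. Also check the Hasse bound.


Affine points = {(2, 2), (2, 17), (5, 5), (5, 14), (9, 8), (9, 11), (12, 6), (12, 13), (13, 6), (13, 13), (14, 0)}; affine count = 11; |E(F_19)| = 12.

Discriminant check: Δ ∝ 4a³ + 27b² = 4·6³ + 27·3² = 4·216 + 27·9 ≡ 5 (mod 19). Nonzero ⇒ E is nonsingular.
For each x ∈ F_19, compute rhs = x³ + 6·x + 3 mod 19, then count y ∈ F_19 with y² ≡ rhs.
  x = 0: rhs = 3, matching y values: none (0 points).
  x = 1: rhs = 10, matching y values: none (0 points).
  x = 2: rhs = 4, matching y values: 2, 17 (2 points).
  x = 3: rhs = 10, matching y values: none (0 points).
  x = 4: rhs = 15, matching y values: none (0 points).
  x = 5: rhs = 6, matching y values: 5, 14 (2 points).
  x = 6: rhs = 8, matching y values: none (0 points).
  x = 7: rhs = 8, matching y values: none (0 points).
  x = 8: rhs = 12, matching y values: none (0 points).
  x = 9: rhs = 7, matching y values: 8, 11 (2 points).
  x = 10: rhs = 18, matching y values: none (0 points).
  x = 11: rhs = 13, matching y values: none (0 points).
  x = 12: rhs = 17, matching y values: 6, 13 (2 points).
  x = 13: rhs = 17, matching y values: 6, 13 (2 points).
  x = 14: rhs = 0, matching y values: 0 (1 points).
  x = 15: rhs = 10, matching y values: none (0 points).
  x = 16: rhs = 15, matching y values: none (0 points).
  x = 17: rhs = 2, matching y values: none (0 points).
  x = 18: rhs = 15, matching y values: none (0 points).
Total affine count: 11.
Full point count |E(F_19)| = 11 + 1 = 12.
Hasse bound: |12 − (19+1)| = |-8| = 8 ≤ 2√19 ≈ 8.7178 ✓.


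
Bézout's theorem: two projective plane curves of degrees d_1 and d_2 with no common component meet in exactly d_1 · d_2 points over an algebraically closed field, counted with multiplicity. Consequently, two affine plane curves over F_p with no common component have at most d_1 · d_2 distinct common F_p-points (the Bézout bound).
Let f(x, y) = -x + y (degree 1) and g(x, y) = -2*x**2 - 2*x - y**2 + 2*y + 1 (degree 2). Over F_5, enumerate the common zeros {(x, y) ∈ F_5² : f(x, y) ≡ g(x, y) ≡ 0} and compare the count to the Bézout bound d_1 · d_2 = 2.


Common zeros: ∅; count = 0; Bézout bound = 2.

deg(f) = 1, deg(g) = 2, so Bézout bound = 2.
Scan x ∈ F_5. For each x, list the y ∈ F_5 with f(x, y) ≡ 0 and those with g(x, y) ≡ 0 (mod 5); the common zeros in that column are the intersection.
  x = 0: f ≡ 0 at y ∈ {0}; g ≡ 0 at y ∈ ∅; common: ∅.
  x = 1: f ≡ 0 at y ∈ {1}; g ≡ 0 at y ∈ ∅; common: ∅.
  x = 2: f ≡ 0 at y ∈ {2}; g ≡ 0 at y ∈ {1}; common: ∅.
  x = 3: f ≡ 0 at y ∈ {3}; g ≡ 0 at y ∈ ∅; common: ∅.
  x = 4: f ≡ 0 at y ∈ {4}; g ≡ 0 at y ∈ ∅; common: ∅.
Collecting: common zeros = ∅, so the count is 0.
Comparison with the Bézout bound: 0 ≤ 2 = deg(f)·deg(g), as expected for curves with no common component (the affine F_5-count falls short of the bound because intersections may lie at infinity, over extension fields, or carry multiplicity).


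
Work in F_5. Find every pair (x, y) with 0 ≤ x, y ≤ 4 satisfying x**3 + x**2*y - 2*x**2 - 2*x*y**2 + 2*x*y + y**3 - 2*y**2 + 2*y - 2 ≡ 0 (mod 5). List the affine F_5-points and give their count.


Affine F_5-points: {(4, 0), (4, 2), (4, 3)}; count = 3.

For each of the 25 pairs (x, y) ∈ F_5², evaluate f(x, y) mod 5. Record the zeros.
  x = 0: [0↦3, 1↦4, 2↦2, 3↦3, 4↦3]  zeros at y ∈ ∅
  x = 1: [0↦2, 1↦4, 2↦4, 3↦3, 4↦2]  zeros at y ∈ ∅
  x = 2: [0↦3, 1↦3, 2↦2, 3↦1, 4↦1]  zeros at y ∈ ∅
  x = 3: [0↦2, 1↦2, 2↦2, 3↦3, 4↦1]  zeros at y ∈ ∅
  x = 4: [0↦0, 1↦2, 2↦0, 3↦0, 4↦3]  zeros at y ∈ {0, 2, 3}
Collecting zeros: affine points = {(4, 0), (4, 2), (4, 3)}.
Total count |C(F_5)_aff| = 3.


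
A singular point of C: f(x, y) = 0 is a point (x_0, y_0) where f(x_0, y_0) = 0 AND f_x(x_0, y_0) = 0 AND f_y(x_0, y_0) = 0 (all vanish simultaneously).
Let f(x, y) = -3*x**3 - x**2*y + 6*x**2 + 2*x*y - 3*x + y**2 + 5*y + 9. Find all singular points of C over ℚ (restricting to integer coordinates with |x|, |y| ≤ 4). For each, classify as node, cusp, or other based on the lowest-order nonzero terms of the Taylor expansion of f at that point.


Singular points: {(1, -3)}; classification: cusp.

Compute partial derivatives:
  f_x = -9*x**2 - 2*x*y + 12*x + 2*y - 3.
  f_y = -x**2 + 2*x + 2*y + 5.
Scan x_0 ∈ {−4, ..., 4}. For each x_0, f_y(x_0, y) is a polynomial in y; find its integer roots y ∈ {−4, ..., 4}, then test f_x and f at those candidates.
  x = -4: f_y(-4, y) = 2*y - 19; no integer root y with |y| ≤ 4.
  x = -3: f_y(-3, y) = 2*y - 10; no integer root y with |y| ≤ 4.
  x = -2: f_y(-2, y) = 2*y - 3; no integer root y with |y| ≤ 4.
  x = -1: f_y(-1, y) = 2*y + 2; vanishes at y ∈ {-1}. (-1, -1): f_x = -28 ≠ 0.
  x = 0: f_y(0, y) = 2*y + 5; no integer root y with |y| ≤ 4.
  x = 1: f_y(1, y) = 2*y + 6; vanishes at y ∈ {-3}. (1, -3): f_x = 0, f = 0 — SINGULAR.
  x = 2: f_y(2, y) = 2*y + 5; no integer root y with |y| ≤ 4.
  x = 3: f_y(3, y) = 2*y + 2; vanishes at y ∈ {-1}. (3, -1): f_x = -44 ≠ 0.
  x = 4: f_y(4, y) = 2*y - 3; no integer root y with |y| ≤ 4.
Only singular point on the grid: (1, -3).
Classify: substitute x = 1 + u, y = -3 + v and expand: f = -3*u**3 - u**2*v + v**2.
No constant or linear terms (consistent with a singular point). Quadratic part: v**2. Cubic part: -3*u**3 - u**2*v.
The quadratic part v**2 is a perfect square, so there is a single (double) tangent line v = 0, i.e. y = -3. Restricting the cubic part to that line (v = 0) leaves -3*u**3 ≠ 0, so f is not divisible by v and the branch is v² ≈ 3*u**3 to lowest order — this is a cusp.
Classification: cusp.


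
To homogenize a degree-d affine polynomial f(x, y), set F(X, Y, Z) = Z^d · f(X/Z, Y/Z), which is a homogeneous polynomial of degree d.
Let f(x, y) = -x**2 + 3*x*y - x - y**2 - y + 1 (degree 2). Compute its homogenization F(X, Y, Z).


F(X, Y, Z) = -X**2 + 3*X*Y - X*Z - Y**2 - Y*Z + Z**2

deg(f) = 2.
Substitute x = X/Z, y = Y/Z into f, then multiply by Z^2.
  monomial -1·x^2·y^0 ↦ -1·X^2·Y^0·Z^0.
  monomial 3·x^1·y^1 ↦ 3·X^1·Y^1·Z^0.
  monomial -1·x^1·y^0 ↦ -1·X^1·Y^0·Z^1.
  monomial -1·x^0·y^2 ↦ -1·X^0·Y^2·Z^0.
  monomial -1·x^0·y^1 ↦ -1·X^0·Y^1·Z^1.
  monomial 1·x^0·y^0 ↦ 1·X^0·Y^0·Z^2.
Collecting: F(X, Y, Z) = -X**2 + 3*X*Y - X*Z - Y**2 - Y*Z + Z**2.


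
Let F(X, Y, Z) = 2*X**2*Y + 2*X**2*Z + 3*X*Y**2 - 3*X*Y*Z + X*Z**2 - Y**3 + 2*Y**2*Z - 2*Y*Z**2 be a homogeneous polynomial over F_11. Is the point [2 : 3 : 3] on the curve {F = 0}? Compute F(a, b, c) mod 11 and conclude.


F(2,3,3) ≡ 6 (mod 11); P is NOT on the curve.

Evaluate F(2, 3, 3) term-by-term (mod 11).
  2*X**2*Y ↦ 2·4·3·1 = 24
  2*X**2*Z ↦ 2·4·1·3 = 24
  3*X*Y**2 ↦ 3·2·9·1 = 54
  -3*X*Y*Z ↦ -3·2·3·3 = -54
  X*Z**2 ↦ 1·2·1·9 = 18
  -Y**3 ↦ -1·1·27·1 = -27
  2*Y**2*Z ↦ 2·1·9·3 = 54
  -2*Y*Z**2 ↦ -2·1·3·9 = -54
Sum: F(2, 3, 3) = (24) + (24) + (54) + (-54) + (18) + (-27) + (54) + (-54) = 39.
Reducing mod 11: 39 ≡ 6 (mod 11).
Since F(a, b, c) ≡ 6 ≠ 0 (mod 11), P does NOT lie on the curve.


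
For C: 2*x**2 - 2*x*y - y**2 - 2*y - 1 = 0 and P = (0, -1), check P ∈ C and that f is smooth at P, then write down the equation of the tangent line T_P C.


Tangent line at P: 2*x = 0.

Step 1: f(0, -1) = 0, so P lies on C.
Step 2: partial derivatives
  f_x(x, y) = 4*x - 2*y, f_y(x, y) = -2*x - 2*y - 2.
  f_x(P) = 2, f_y(P) = 0 (gradient nonzero, so P is smooth).
Step 3: tangent line at P: 2·(x − 0) + 0·(y − -1) = 0.
Expanding: 2*x = 0.


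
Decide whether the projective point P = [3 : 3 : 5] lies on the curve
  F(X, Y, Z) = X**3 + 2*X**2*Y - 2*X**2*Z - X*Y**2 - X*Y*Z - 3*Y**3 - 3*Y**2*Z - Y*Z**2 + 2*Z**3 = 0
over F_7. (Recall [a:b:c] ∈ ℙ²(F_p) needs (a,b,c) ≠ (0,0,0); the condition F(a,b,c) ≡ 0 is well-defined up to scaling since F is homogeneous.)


F(3,3,5) ≡ 4 (mod 7); P is NOT on the curve.

Evaluate F(3, 3, 5) term-by-term (mod 7).
  X**3 ↦ 1·27·1·1 = 27
  2*X**2*Y ↦ 2·9·3·1 = 54
  -2*X**2*Z ↦ -2·9·1·5 = -90
  -X*Y**2 ↦ -1·3·9·1 = -27
  -X*Y*Z ↦ -1·3·3·5 = -45
  -3*Y**3 ↦ -3·1·27·1 = -81
  -3*Y**2*Z ↦ -3·1·9·5 = -135
  -Y*Z**2 ↦ -1·1·3·25 = -75
  2*Z**3 ↦ 2·1·1·125 = 250
Sum: F(3, 3, 5) = (27) + (54) + (-90) + (-27) + (-45) + (-81) + (-135) + (-75) + (250) = -122.
Reducing mod 7: -122 ≡ 4 (mod 7).
Since F(a, b, c) ≡ 4 ≠ 0 (mod 7), P does NOT lie on the curve.


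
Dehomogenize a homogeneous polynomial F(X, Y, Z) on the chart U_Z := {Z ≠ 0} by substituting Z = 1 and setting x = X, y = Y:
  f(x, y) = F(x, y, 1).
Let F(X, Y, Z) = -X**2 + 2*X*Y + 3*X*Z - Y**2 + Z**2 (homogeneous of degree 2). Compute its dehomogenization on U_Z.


f(x, y) = -x**2 + 2*x*y + 3*x - y**2 + 1

On U_Z we set Z = 1. Each monomial c·X^i·Y^j·Z^k in F becomes c·x^i·y^j·1^k = c·x^i·y^j.
Substituting Z = 1: F(X, Y, 1) = -x**2 + 2*x*y + 3*x - y**2 + 1.
Note: deg(f) ≤ deg(F) = 2; strict inequality happens when F is divisible by Z (lost terms).


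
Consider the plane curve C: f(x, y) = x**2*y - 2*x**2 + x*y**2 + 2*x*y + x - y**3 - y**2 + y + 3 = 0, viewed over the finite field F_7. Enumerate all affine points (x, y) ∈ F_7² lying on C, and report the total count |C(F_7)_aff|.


Affine F_7-points: {(0, 2), (3, 5), (5, 0), (6, 0), (6, 5)}; count = 5.

For each of the 49 pairs (x, y) ∈ F_7², evaluate f(x, y) mod 7. Record the zeros.
  x = 0: [0↦3, 1↦2, 2↦0, 3↦5, 4↦4, 5↦5, 6↦2]  zeros at y ∈ {2}
  x = 1: [0↦2, 1↦5, 2↦2, 3↦1, 4↦3, 5↦2, 6↦6]  zeros at y ∈ ∅
  x = 2: [0↦4, 1↦6, 2↦4, 3↦6, 4↦6, 5↦5, 6↦4]  zeros at y ∈ ∅
  x = 3: [0↦2, 1↦5, 2↦6, 3↦6, 4↦6, 5↦0, 6↦3]  zeros at y ∈ {5}
  x = 4: [0↦3, 1↦2, 2↦1, 3↦1, 4↦3, 5↦1, 6↦3]  zeros at y ∈ ∅
  x = 5: [0↦0, 1↦4, 2↦3, 3↦5, 4↦4, 5↦1, 6↦4]  zeros at y ∈ {0}
  x = 6: [0↦0, 1↦4, 2↦5, 3↦4, 4↦2, 5↦0, 6↦6]  zeros at y ∈ {0, 5}
Collecting zeros: affine points = {(0, 2), (3, 5), (5, 0), (6, 0), (6, 5)}.
Total count |C(F_7)_aff| = 5.


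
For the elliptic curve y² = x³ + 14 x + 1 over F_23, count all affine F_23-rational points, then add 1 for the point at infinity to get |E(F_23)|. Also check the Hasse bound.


Affine points = {(0, 1), (0, 22), (1, 4), (1, 19), (3, 1), (3, 22), (4, 11), (4, 12), (5, 9), (5, 14), (6, 5), (6, 18), (8, 2), (8, 21), (17, 0), (18, 6), (18, 17), (20, 1), (20, 22), (22, 3), (22, 20)}; affine count = 21; |E(F_23)| = 22.

Discriminant check: Δ ∝ 4a³ + 27b² = 4·14³ + 27·1² = 4·2744 + 27·1 ≡ 9 (mod 23). Nonzero ⇒ E is nonsingular.
For each x ∈ F_23, compute rhs = x³ + 14·x + 1 mod 23, then count y ∈ F_23 with y² ≡ rhs.
  x = 0: rhs = 1, matching y values: 1, 22 (2 points).
  x = 1: rhs = 16, matching y values: 4, 19 (2 points).
  x = 2: rhs = 14, matching y values: none (0 points).
  x = 3: rhs = 1, matching y values: 1, 22 (2 points).
  x = 4: rhs = 6, matching y values: 11, 12 (2 points).
  x = 5: rhs = 12, matching y values: 9, 14 (2 points).
  x = 6: rhs = 2, matching y values: 5, 18 (2 points).
  x = 7: rhs = 5, matching y values: none (0 points).
  x = 8: rhs = 4, matching y values: 2, 21 (2 points).
  x = 9: rhs = 5, matching y values: none (0 points).
  x = 10: rhs = 14, matching y values: none (0 points).
  x = 11: rhs = 14, matching y values: none (0 points).
  x = 12: rhs = 11, matching y values: none (0 points).
  x = 13: rhs = 11, matching y values: none (0 points).
  x = 14: rhs = 20, matching y values: none (0 points).
  x = 15: rhs = 21, matching y values: none (0 points).
  x = 16: rhs = 20, matching y values: none (0 points).
  x = 17: rhs = 0, matching y values: 0 (1 points).
  x = 18: rhs = 13, matching y values: 6, 17 (2 points).
  x = 19: rhs = 19, matching y values: none (0 points).
  x = 20: rhs = 1, matching y values: 1, 22 (2 points).
  x = 21: rhs = 11, matching y values: none (0 points).
  x = 22: rhs = 9, matching y values: 3, 20 (2 points).
Total affine count: 21.
Full point count |E(F_23)| = 21 + 1 = 22.
Hasse bound: |22 − (23+1)| = |-2| = 2 ≤ 2√23 ≈ 9.5917 ✓.


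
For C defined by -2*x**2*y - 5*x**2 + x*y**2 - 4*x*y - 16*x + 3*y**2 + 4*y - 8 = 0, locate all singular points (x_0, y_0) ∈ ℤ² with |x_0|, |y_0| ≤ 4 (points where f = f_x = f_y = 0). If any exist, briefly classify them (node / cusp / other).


Singular points: {(-2, -2)}; classification: node.

Compute partial derivatives:
  f_x = -4*x*y - 10*x + y**2 - 4*y - 16.
  f_y = -2*x**2 + 2*x*y - 4*x + 6*y + 4.
Scan x_0 ∈ {−4, ..., 4}. For each x_0, f_y(x_0, y) is a polynomial in y; find its integer roots y ∈ {−4, ..., 4}, then test f_x and f at those candidates.
  x = -4: f_y(-4, y) = -2*y - 12; no integer root y with |y| ≤ 4.
  x = -3: f_y(-3, y) = -2; no integer root y with |y| ≤ 4.
  x = -2: f_y(-2, y) = 2*y + 4; vanishes at y ∈ {-2}. (-2, -2): f_x = 0, f = 0 — SINGULAR.
  x = -1: f_y(-1, y) = 4*y + 6; no integer root y with |y| ≤ 4.
  x = 0: f_y(0, y) = 6*y + 4; no integer root y with |y| ≤ 4.
  x = 1: f_y(1, y) = 8*y - 2; no integer root y with |y| ≤ 4.
  x = 2: f_y(2, y) = 10*y - 12; no integer root y with |y| ≤ 4.
  x = 3: f_y(3, y) = 12*y - 26; no integer root y with |y| ≤ 4.
  x = 4: f_y(4, y) = 14*y - 44; no integer root y with |y| ≤ 4.
Only singular point on the grid: (-2, -2).
Classify: substitute x = -2 + u, y = -2 + v and expand: f = -2*u**2*v - u**2 + u*v**2 + v**2.
No constant or linear terms (consistent with a singular point). Quadratic part: -u**2 + v**2. Cubic part: -2*u**2*v + u*v**2.
The quadratic part v**2 - u**2 = (v − u)(v + u) splits into two distinct linear factors, so there are two distinct tangent lines y − -2 = ±(x − -2) — this is a node (ordinary double point).
Classification: node.


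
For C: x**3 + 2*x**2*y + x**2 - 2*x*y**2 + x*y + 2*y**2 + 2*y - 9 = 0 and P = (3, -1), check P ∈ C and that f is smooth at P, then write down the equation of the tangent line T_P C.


Tangent line at P: 18*x + 31*y - 23 = 0.

Step 1: f(3, -1) = 0, so P lies on C.
Step 2: partial derivatives
  f_x(x, y) = 3*x**2 + 4*x*y + 2*x - 2*y**2 + y, f_y(x, y) = 2*x**2 - 4*x*y + x + 4*y + 2.
  f_x(P) = 18, f_y(P) = 31 (gradient nonzero, so P is smooth).
Step 3: tangent line at P: 18·(x − 3) + 31·(y − -1) = 0.
Expanding: 18*x + 31*y - 23 = 0.
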